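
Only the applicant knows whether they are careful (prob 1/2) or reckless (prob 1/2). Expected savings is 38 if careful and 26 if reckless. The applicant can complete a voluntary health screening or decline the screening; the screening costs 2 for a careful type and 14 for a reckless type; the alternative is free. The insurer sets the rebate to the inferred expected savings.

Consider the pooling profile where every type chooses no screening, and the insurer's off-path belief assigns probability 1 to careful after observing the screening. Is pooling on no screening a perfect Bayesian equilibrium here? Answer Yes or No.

No

On path, the insurer holds the prior and pays 1/2·38 + 1/2·26 = 32. Off path (the screening), believing careful, it pays 38.
careful: no screening nets 32; the screening nets 38 − 2 = 36. careful would deviate.
reckless: no screening nets 32; the screening nets 38 − 14 = 24. reckless stays.
A type deviates, so pooling fails.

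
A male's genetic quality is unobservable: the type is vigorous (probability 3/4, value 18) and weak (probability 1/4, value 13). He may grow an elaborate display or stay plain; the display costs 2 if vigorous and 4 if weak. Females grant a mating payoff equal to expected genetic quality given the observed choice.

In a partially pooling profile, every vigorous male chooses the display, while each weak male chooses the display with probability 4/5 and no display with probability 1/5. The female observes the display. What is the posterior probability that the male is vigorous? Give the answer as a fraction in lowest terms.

P(the display) = (3/4)·1 + (1/4)·(4/5) = 19/20.
By Bayes' rule, P(vigorous | the display) = (3/4) / (19/20) = 15/19.

15/19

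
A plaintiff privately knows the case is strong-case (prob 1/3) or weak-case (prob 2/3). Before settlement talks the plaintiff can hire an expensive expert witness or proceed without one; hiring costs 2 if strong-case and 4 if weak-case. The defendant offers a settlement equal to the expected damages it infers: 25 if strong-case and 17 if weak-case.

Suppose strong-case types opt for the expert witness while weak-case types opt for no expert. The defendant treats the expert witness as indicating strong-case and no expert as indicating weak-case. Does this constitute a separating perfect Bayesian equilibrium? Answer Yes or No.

No

Under these beliefs, the expert witness earns settlement 25 and no expert earns settlement 17.
strong-case: the expert witness nets 25 − 2 = 23; no expert nets 17. strong-case prefers the expert witness.
weak-case: the expert witness nets 25 − 4 = 21; no expert nets 17. weak-case would deviate to the expert witness.
weak-case has a profitable deviation, so the profile is not an equilibrium.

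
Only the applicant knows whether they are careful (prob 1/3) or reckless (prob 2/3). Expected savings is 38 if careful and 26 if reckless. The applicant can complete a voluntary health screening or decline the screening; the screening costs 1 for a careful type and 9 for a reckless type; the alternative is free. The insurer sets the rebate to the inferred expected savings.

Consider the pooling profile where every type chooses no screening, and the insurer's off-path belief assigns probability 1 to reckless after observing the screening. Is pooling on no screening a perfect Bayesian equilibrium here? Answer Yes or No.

On path, the insurer holds the prior and pays 1/3·38 + 2/3·26 = 30. Off path (the screening), believing reckless, it pays 26.
careful: no screening nets 30; the screening nets 26 − 1 = 25. careful stays.
reckless: no screening nets 30; the screening nets 26 − 9 = 17. reckless stays.
No type deviates, so pooling is sustained.

Yes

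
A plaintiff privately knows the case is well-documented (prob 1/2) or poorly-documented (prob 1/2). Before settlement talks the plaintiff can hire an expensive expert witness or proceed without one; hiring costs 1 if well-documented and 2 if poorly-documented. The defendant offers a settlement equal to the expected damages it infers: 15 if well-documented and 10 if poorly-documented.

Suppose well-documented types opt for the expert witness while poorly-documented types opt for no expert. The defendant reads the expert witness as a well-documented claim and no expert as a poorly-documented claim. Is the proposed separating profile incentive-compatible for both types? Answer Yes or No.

No

Under these beliefs, the expert witness earns settlement 15 and no expert earns settlement 10.
well-documented: the expert witness nets 15 − 1 = 14; no expert nets 10. well-documented prefers the expert witness.
poorly-documented: the expert witness nets 15 − 2 = 13; no expert nets 10. poorly-documented would deviate to the expert witness.
poorly-documented has a profitable deviation, so the profile is not an equilibrium.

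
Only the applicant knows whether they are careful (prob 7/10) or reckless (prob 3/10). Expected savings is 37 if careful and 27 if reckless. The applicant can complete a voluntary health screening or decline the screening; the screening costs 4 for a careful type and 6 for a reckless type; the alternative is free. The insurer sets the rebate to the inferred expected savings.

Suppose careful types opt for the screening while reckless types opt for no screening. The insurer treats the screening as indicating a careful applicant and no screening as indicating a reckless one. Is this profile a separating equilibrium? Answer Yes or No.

Under these beliefs, the screening earns rebate 37 and no screening earns rebate 27.
careful: the screening nets 37 − 4 = 33; no screening nets 27. careful prefers the screening.
reckless: the screening nets 37 − 6 = 31; no screening nets 27. reckless would deviate to the screening.
reckless has a profitable deviation, so the profile is not an equilibrium.

No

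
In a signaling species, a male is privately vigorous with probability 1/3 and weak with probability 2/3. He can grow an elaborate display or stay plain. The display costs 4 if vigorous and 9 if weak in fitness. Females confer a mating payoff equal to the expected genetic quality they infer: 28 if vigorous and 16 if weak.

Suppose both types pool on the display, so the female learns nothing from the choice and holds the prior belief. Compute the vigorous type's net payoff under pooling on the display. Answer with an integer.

Pooled mating payoff = 1/3·28 + 2/3·16 = 20.
vigorous pays cost 4 for the display, so net payoff = 20 − 4 = 16.

16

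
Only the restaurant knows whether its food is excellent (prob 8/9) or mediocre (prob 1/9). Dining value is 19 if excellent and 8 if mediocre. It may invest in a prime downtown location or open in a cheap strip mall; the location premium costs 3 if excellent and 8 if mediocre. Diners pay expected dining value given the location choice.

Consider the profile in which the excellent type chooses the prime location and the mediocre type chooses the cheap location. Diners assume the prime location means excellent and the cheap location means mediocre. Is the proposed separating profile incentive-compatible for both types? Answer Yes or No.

No

Under these beliefs, the prime location earns price premium 19 and the cheap location earns price premium 8.
excellent: the prime location nets 19 − 3 = 16; the cheap location nets 8. excellent prefers the prime location.
mediocre: the prime location nets 19 − 8 = 11; the cheap location nets 8. mediocre would deviate to the prime location.
mediocre has a profitable deviation, so the profile is not an equilibrium.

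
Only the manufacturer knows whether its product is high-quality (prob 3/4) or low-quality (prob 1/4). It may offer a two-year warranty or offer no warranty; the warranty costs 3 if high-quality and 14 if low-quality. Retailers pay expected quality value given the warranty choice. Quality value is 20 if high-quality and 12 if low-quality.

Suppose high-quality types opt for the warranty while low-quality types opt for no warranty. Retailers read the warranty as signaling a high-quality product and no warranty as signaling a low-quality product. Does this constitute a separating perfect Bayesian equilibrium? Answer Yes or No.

Under these beliefs, the warranty earns price 20 and no warranty earns price 12.
high-quality: the warranty nets 20 − 3 = 17; no warranty nets 12. high-quality prefers the warranty.
low-quality: the warranty nets 20 − 14 = 6; no warranty nets 12. low-quality prefers no warranty.
Neither type deviates, so the separating profile is an equilibrium.

Yes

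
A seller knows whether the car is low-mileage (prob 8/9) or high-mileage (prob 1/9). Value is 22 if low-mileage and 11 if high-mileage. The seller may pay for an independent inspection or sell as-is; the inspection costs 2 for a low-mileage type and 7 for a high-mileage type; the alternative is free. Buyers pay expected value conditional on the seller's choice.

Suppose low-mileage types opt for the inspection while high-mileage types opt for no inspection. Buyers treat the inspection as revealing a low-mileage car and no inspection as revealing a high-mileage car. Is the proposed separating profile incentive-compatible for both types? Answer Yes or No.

No

Under these beliefs, the inspection earns price 22 and no inspection earns price 11.
low-mileage: the inspection nets 22 − 2 = 20; no inspection nets 11. low-mileage prefers the inspection.
high-mileage: the inspection nets 22 − 7 = 15; no inspection nets 11. high-mileage would deviate to the inspection.
high-mileage has a profitable deviation, so the profile is not an equilibrium.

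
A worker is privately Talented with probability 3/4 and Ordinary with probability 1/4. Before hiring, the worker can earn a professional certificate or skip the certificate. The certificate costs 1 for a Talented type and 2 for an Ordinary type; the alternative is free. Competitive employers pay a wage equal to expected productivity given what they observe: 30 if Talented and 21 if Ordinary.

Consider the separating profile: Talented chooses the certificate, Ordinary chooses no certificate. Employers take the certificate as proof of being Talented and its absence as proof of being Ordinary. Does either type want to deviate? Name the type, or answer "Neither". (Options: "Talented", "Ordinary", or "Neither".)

The certificate pays 30; no certificate pays 21.
Talented: assigned the certificate, nets 30 − 1 = 29; deviating to no certificate nets 21.
Ordinary: assigned no certificate, nets 21; deviating to the certificate nets 30 − 2 = 28.
The Ordinary type gains 7 by deviating.

Ordinary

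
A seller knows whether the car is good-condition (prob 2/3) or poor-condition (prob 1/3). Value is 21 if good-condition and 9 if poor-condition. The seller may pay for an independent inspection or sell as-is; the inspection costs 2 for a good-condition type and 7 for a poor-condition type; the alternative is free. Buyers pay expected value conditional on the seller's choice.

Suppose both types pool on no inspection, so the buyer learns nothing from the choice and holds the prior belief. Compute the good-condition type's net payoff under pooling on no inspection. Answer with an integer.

Pooled price = 2/3·21 + 1/3·9 = 17.
good-condition pays no cost for no inspection, so net payoff = 17.

17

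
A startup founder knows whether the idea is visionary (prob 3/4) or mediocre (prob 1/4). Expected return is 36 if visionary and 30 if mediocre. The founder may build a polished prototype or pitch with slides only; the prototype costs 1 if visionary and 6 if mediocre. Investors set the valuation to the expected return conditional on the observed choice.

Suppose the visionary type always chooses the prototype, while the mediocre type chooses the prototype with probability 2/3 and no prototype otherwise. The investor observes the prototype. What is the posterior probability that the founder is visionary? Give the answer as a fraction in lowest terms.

9/11

P(the prototype) = (3/4)·1 + (1/4)·(2/3) = 11/12.
By Bayes' rule, P(visionary | the prototype) = (3/4) / (11/12) = 9/11.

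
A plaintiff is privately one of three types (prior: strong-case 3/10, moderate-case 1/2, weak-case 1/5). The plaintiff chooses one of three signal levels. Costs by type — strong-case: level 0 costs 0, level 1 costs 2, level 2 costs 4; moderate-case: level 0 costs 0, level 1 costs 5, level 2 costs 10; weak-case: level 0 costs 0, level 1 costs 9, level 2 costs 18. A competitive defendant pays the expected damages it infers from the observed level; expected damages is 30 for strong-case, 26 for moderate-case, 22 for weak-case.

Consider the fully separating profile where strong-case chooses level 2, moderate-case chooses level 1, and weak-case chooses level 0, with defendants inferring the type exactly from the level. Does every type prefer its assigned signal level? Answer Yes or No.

No

Separating settlements: level 2 → 30, level 1 → 26, level 0 → 22.
strong-case (assigned level 2): level 0: 22 − 0 = 22; level 1: 26 − 2 = 24; level 2: 30 − 4 = 26. strong-case stays.
moderate-case (assigned level 1): level 0: 22 − 0 = 22; level 1: 26 − 5 = 21; level 2: 30 − 10 = 20. moderate-case prefers level 0.
weak-case (assigned level 0): level 0: 22 − 0 = 22; level 1: 26 − 9 = 17; level 2: 30 − 18 = 12. weak-case stays.
At least one type deviates; the separating profile fails.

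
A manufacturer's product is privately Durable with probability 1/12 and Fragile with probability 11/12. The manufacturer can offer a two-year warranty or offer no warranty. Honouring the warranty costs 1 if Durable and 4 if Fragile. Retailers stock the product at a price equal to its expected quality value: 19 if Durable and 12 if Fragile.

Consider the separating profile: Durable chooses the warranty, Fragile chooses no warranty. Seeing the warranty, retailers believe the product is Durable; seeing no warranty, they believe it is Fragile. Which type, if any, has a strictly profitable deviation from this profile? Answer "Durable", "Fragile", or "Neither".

The warranty pays 19; no warranty pays 12.
Durable: assigned the warranty, nets 19 − 1 = 18; deviating to no warranty nets 12.
Fragile: assigned no warranty, nets 12; deviating to the warranty nets 19 − 4 = 15.
The Fragile type gains 3 by deviating.

Fragile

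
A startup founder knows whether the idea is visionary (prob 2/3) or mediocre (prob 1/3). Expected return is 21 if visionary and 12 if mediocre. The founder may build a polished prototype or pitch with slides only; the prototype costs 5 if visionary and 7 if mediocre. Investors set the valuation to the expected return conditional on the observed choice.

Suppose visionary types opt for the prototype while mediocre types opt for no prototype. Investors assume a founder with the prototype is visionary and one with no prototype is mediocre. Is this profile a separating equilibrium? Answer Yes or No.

Under these beliefs, the prototype earns valuation 21 and no prototype earns valuation 12.
visionary: the prototype nets 21 − 5 = 16; no prototype nets 12. visionary prefers the prototype.
mediocre: the prototype nets 21 − 7 = 14; no prototype nets 12. mediocre would deviate to the prototype.
mediocre has a profitable deviation, so the profile is not an equilibrium.

No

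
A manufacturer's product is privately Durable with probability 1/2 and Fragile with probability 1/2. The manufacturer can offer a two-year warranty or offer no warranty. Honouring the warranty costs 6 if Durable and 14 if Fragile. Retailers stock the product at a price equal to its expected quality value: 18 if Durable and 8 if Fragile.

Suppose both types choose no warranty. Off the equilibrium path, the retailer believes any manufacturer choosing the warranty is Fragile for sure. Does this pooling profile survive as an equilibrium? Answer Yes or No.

Yes

On path, the retailer holds the prior and pays 1/2·18 + 1/2·8 = 13. Off path (the warranty), believing Fragile, it pays 8.
Durable: no warranty nets 13; the warranty nets 8 − 6 = 2. Durable stays.
Fragile: no warranty nets 13; the warranty nets 8 − 14 = -6. Fragile stays.
No type deviates, so pooling is sustained.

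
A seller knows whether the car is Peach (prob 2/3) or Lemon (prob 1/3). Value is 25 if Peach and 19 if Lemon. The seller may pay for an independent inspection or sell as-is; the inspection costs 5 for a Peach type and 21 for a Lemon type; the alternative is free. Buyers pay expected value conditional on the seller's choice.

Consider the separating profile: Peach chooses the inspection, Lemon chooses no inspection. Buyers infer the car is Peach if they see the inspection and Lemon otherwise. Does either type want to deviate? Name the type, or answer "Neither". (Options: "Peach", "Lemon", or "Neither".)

The inspection pays 25; no inspection pays 19.
Peach: assigned the inspection, nets 25 − 5 = 20; deviating to no inspection nets 19.
Lemon: assigned no inspection, nets 19; deviating to the inspection nets 25 − 21 = 4.
Both types strictly prefer their assigned action; no profitable deviation.

Neither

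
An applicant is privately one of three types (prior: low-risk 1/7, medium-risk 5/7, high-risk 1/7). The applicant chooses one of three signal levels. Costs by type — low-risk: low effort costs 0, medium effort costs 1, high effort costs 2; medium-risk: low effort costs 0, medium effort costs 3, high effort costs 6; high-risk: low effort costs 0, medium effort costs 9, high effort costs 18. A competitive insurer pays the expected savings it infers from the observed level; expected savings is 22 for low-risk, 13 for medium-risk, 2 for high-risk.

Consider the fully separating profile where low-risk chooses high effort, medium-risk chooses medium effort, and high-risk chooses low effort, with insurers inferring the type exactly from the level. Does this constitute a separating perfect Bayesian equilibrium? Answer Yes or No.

No

Separating rebates: high effort → 22, medium effort → 13, low effort → 2.
low-risk (assigned high effort): low effort: 2 − 0 = 2; medium effort: 13 − 1 = 12; high effort: 22 − 2 = 20. low-risk stays.
medium-risk (assigned medium effort): low effort: 2 − 0 = 2; medium effort: 13 − 3 = 10; high effort: 22 − 6 = 16. medium-risk prefers high effort.
high-risk (assigned low effort): low effort: 2 − 0 = 2; medium effort: 13 − 9 = 4; high effort: 22 − 18 = 4. high-risk prefers medium effort.
At least one type deviates; the separating profile fails.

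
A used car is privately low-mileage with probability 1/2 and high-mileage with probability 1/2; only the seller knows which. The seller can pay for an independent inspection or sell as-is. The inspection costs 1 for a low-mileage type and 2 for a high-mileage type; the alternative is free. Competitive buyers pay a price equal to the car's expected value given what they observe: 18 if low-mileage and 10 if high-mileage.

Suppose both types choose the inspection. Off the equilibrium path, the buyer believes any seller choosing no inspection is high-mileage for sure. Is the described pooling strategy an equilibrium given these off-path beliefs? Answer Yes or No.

On path, the buyer holds the prior and pays 1/2·18 + 1/2·10 = 14. Off path (no inspection), believing high-mileage, it pays 10.
low-mileage: the inspection nets 14 − 1 = 13; no inspection nets 10. low-mileage stays.
high-mileage: the inspection nets 14 − 2 = 12; no inspection nets 10. high-mileage stays.
No type deviates, so pooling is sustained.

Yes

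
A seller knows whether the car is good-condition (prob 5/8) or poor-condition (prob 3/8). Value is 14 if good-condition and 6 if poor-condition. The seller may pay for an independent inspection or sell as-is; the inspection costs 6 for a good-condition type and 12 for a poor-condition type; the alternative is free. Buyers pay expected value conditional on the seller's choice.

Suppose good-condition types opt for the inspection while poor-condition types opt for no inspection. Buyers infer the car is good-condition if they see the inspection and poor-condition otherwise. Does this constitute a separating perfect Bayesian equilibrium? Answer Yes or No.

Under these beliefs, the inspection earns price 14 and no inspection earns price 6.
good-condition: the inspection nets 14 − 6 = 8; no inspection nets 6. good-condition prefers the inspection.
poor-condition: the inspection nets 14 − 12 = 2; no inspection nets 6. poor-condition prefers no inspection.
Neither type deviates, so the separating profile is an equilibrium.

Yes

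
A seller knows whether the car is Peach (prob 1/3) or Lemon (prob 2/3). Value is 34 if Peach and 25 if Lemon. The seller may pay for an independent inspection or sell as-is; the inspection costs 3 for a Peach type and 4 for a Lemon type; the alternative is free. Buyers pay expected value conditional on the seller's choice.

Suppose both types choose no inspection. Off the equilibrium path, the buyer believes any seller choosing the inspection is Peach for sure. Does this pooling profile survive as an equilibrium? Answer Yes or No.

On path, the buyer holds the prior and pays 1/3·34 + 2/3·25 = 28. Off path (the inspection), believing Peach, it pays 34.
Peach: no inspection nets 28; the inspection nets 34 − 3 = 31. Peach would deviate.
Lemon: no inspection nets 28; the inspection nets 34 − 4 = 30. Lemon would deviate.
A type deviates, so pooling fails.

No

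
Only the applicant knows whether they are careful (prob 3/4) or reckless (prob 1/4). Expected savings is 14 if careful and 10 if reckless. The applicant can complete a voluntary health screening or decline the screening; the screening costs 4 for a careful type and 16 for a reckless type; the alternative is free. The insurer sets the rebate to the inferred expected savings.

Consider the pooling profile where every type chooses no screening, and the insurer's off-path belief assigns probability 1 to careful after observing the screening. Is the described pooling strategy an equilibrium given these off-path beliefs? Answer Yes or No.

Yes

On path, the insurer holds the prior and pays 3/4·14 + 1/4·10 = 13. Off path (the screening), believing careful, it pays 14.
careful: no screening nets 13; the screening nets 14 − 4 = 10. careful stays.
reckless: no screening nets 13; the screening nets 14 − 16 = -2. reckless stays.
No type deviates, so pooling is sustained.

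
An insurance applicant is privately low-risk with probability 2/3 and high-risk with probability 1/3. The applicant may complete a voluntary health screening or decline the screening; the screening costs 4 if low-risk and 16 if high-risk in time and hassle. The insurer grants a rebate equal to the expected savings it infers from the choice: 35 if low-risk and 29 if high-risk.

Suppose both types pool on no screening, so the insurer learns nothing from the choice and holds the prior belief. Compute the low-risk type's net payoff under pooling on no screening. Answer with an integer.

Pooled rebate = 2/3·35 + 1/3·29 = 33.
low-risk pays no cost for no screening, so net payoff = 33.

33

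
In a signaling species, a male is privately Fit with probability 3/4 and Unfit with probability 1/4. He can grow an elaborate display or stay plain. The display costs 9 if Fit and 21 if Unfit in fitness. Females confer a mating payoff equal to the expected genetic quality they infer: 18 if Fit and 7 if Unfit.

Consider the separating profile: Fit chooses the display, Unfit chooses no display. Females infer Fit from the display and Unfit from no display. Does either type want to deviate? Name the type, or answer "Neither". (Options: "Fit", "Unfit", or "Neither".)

The display pays 18; no display pays 7.
Fit: assigned the display, nets 18 − 9 = 9; deviating to no display nets 7.
Unfit: assigned no display, nets 7; deviating to the display nets 18 − 21 = -3.
Both types strictly prefer their assigned action; no profitable deviation.

Neither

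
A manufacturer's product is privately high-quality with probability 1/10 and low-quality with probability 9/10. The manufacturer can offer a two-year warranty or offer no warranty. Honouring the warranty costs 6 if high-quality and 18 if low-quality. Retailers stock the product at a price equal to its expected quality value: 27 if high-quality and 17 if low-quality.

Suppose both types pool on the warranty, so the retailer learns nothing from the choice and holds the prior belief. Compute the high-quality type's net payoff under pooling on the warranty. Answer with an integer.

12

Pooled price = 1/10·27 + 9/10·17 = 18.
high-quality pays cost 6 for the warranty, so net payoff = 18 − 6 = 12.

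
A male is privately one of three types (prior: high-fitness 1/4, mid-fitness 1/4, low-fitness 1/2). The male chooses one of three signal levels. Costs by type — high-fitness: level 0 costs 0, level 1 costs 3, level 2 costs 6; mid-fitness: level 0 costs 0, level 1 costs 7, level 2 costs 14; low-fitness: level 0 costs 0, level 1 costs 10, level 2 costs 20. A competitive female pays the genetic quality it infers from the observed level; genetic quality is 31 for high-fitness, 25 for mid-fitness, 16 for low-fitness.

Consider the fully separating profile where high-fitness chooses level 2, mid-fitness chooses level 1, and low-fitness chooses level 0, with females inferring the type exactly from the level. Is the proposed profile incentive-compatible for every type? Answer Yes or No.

Yes

Separating mating payoffs: level 2 → 31, level 1 → 25, level 0 → 16.
high-fitness (assigned level 2): level 0: 16 − 0 = 16; level 1: 25 − 3 = 22; level 2: 31 − 6 = 25. high-fitness stays.
mid-fitness (assigned level 1): level 0: 16 − 0 = 16; level 1: 25 − 7 = 18; level 2: 31 − 14 = 17. mid-fitness stays.
low-fitness (assigned level 0): level 0: 16 − 0 = 16; level 1: 25 − 10 = 15; level 2: 31 − 20 = 11. low-fitness stays.
Every type prefers its assigned level; separation holds.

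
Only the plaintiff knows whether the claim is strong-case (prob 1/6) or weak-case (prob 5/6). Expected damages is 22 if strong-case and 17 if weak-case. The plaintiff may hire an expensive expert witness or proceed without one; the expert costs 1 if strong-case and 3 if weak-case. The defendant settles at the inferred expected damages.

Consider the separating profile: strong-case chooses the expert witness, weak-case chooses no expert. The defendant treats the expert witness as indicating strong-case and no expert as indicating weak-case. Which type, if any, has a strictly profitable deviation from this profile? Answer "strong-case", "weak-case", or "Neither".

weak-case

The expert witness pays 22; no expert pays 17.
strong-case: assigned the expert witness, nets 22 − 1 = 21; deviating to no expert nets 17.
weak-case: assigned no expert, nets 17; deviating to the expert witness nets 22 − 3 = 19.
The weak-case type gains 2 by deviating.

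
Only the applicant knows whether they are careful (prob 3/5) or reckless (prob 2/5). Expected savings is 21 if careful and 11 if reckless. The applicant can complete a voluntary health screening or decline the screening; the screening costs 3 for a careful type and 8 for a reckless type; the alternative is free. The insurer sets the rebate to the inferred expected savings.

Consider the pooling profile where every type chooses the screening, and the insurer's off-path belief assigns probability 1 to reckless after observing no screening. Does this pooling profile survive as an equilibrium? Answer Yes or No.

On path, the insurer holds the prior and pays 3/5·21 + 2/5·11 = 17. Off path (no screening), believing reckless, it pays 11.
careful: the screening nets 17 − 3 = 14; no screening nets 11. careful stays.
reckless: the screening nets 17 − 8 = 9; no screening nets 11. reckless would deviate.
A type deviates, so pooling fails.

No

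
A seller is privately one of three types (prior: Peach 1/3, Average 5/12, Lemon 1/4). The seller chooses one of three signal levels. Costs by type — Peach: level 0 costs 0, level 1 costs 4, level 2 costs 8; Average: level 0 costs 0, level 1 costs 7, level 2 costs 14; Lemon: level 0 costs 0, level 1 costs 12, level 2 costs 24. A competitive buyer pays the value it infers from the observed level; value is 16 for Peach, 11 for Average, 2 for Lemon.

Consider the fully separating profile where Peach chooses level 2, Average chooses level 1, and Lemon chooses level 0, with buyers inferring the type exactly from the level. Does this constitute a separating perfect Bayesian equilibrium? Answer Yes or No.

Yes

Separating prices: level 2 → 16, level 1 → 11, level 0 → 2.
Peach (assigned level 2): level 0: 2 − 0 = 2; level 1: 11 − 4 = 7; level 2: 16 − 8 = 8. Peach stays.
Average (assigned level 1): level 0: 2 − 0 = 2; level 1: 11 − 7 = 4; level 2: 16 − 14 = 2. Average stays.
Lemon (assigned level 0): level 0: 2 − 0 = 2; level 1: 11 − 12 = -1; level 2: 16 − 24 = -8. Lemon stays.
Every type prefers its assigned level; separation holds.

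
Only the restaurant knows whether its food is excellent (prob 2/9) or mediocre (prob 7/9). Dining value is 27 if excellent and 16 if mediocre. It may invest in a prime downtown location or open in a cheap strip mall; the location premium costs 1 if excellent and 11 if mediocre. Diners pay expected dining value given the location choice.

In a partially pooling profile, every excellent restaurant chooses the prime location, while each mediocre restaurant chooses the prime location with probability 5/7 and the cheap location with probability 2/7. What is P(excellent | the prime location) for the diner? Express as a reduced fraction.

P(the prime location) = (2/9)·1 + (7/9)·(5/7) = 7/9.
By Bayes' rule, P(excellent | the prime location) = (2/9) / (7/9) = 2/7.

2/7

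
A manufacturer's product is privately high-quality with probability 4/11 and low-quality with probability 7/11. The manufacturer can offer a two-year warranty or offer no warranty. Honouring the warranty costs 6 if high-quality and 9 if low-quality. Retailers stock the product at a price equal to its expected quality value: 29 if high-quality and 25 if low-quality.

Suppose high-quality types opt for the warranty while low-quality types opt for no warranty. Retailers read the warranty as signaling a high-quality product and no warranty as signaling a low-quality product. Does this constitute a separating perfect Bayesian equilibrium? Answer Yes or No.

Under these beliefs, the warranty earns price 29 and no warranty earns price 25.
high-quality: the warranty nets 29 − 6 = 23; no warranty nets 25. high-quality would deviate to no warranty.
low-quality: the warranty nets 29 − 9 = 20; no warranty nets 25. low-quality prefers no warranty.
high-quality has a profitable deviation, so the profile is not an equilibrium.

No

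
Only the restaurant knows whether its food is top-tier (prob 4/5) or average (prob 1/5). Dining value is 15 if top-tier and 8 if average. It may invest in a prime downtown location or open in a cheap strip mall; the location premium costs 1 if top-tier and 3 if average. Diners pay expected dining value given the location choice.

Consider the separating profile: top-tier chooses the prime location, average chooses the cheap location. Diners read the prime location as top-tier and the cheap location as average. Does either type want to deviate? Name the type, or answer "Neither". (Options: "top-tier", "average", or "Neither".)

The prime location pays 15; the cheap location pays 8.
top-tier: assigned the prime location, nets 15 − 1 = 14; deviating to the cheap location nets 8.
average: assigned the cheap location, nets 8; deviating to the prime location nets 15 − 3 = 12.
The average type gains 4 by deviating.

average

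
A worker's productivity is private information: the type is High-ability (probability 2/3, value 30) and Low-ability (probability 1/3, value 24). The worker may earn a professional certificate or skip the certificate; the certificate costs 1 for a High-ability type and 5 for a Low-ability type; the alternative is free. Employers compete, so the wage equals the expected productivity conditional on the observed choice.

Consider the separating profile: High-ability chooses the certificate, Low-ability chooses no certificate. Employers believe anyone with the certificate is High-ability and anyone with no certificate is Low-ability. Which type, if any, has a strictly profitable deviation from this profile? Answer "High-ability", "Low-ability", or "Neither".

Low-ability

The certificate pays 30; no certificate pays 24.
High-ability: assigned the certificate, nets 30 − 1 = 29; deviating to no certificate nets 24.
Low-ability: assigned no certificate, nets 24; deviating to the certificate nets 30 − 5 = 25.
The Low-ability type gains 1 by deviating.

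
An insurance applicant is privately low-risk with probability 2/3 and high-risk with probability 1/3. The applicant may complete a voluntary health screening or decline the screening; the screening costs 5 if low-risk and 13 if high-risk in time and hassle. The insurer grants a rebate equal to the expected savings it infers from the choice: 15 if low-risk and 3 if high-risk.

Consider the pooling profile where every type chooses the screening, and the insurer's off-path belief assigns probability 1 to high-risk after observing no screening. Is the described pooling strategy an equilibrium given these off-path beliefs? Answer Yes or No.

No

On path, the insurer holds the prior and pays 2/3·15 + 1/3·3 = 11. Off path (no screening), believing high-risk, it pays 3.
low-risk: the screening nets 11 − 5 = 6; no screening nets 3. low-risk stays.
high-risk: the screening nets 11 − 13 = -2; no screening nets 3. high-risk would deviate.
A type deviates, so pooling fails.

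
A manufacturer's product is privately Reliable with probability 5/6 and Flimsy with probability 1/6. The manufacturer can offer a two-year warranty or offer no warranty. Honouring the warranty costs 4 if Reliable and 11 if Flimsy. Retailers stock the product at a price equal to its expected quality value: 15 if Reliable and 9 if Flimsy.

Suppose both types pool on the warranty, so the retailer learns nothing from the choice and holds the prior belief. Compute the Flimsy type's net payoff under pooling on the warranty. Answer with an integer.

Pooled price = 5/6·15 + 1/6·9 = 14.
Flimsy pays cost 11 for the warranty, so net payoff = 14 − 11 = 3.

3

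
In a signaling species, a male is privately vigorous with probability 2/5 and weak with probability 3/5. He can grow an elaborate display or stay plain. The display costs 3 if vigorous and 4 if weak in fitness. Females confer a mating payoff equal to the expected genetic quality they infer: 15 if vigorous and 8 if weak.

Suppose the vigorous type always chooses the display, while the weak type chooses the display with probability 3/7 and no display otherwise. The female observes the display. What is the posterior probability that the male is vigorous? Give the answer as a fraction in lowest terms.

P(the display) = (2/5)·1 + (3/5)·(3/7) = 23/35.
By Bayes' rule, P(vigorous | the display) = (2/5) / (23/35) = 14/23.

14/23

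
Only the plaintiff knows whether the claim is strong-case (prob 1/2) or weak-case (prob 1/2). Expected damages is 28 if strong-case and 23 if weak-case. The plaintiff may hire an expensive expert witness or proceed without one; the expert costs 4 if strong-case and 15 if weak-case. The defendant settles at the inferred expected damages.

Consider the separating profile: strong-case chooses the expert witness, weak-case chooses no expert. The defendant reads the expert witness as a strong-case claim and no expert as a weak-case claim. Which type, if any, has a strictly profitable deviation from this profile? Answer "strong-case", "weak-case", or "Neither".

The expert witness pays 28; no expert pays 23.
strong-case: assigned the expert witness, nets 28 − 4 = 24; deviating to no expert nets 23.
weak-case: assigned no expert, nets 23; deviating to the expert witness nets 28 − 15 = 13.
Both types strictly prefer their assigned action; no profitable deviation.

Neither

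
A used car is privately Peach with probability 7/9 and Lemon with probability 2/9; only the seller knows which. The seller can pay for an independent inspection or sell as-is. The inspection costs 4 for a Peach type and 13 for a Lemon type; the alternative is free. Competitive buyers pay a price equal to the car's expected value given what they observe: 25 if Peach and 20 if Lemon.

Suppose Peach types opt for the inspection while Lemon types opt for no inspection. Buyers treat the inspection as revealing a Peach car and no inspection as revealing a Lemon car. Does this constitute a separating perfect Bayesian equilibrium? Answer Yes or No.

Under these beliefs, the inspection earns price 25 and no inspection earns price 20.
Peach: the inspection nets 25 − 4 = 21; no inspection nets 20. Peach prefers the inspection.
Lemon: the inspection nets 25 − 13 = 12; no inspection nets 20. Lemon prefers no inspection.
Neither type deviates, so the separating profile is an equilibrium.

Yes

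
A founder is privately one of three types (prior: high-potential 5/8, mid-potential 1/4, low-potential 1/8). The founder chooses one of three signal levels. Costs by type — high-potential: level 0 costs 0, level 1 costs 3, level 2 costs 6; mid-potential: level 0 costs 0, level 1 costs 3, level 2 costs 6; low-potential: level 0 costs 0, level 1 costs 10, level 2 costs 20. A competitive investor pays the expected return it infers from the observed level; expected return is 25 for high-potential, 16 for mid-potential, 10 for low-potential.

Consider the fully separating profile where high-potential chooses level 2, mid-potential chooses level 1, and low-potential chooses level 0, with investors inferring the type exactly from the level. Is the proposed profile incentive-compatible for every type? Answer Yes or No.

No

Separating valuations: level 2 → 25, level 1 → 16, level 0 → 10.
high-potential (assigned level 2): level 0: 10 − 0 = 10; level 1: 16 − 3 = 13; level 2: 25 − 6 = 19. high-potential stays.
mid-potential (assigned level 1): level 0: 10 − 0 = 10; level 1: 16 − 3 = 13; level 2: 25 − 6 = 19. mid-potential prefers level 2.
low-potential (assigned level 0): level 0: 10 − 0 = 10; level 1: 16 − 10 = 6; level 2: 25 − 20 = 5. low-potential stays.
At least one type deviates; the separating profile fails.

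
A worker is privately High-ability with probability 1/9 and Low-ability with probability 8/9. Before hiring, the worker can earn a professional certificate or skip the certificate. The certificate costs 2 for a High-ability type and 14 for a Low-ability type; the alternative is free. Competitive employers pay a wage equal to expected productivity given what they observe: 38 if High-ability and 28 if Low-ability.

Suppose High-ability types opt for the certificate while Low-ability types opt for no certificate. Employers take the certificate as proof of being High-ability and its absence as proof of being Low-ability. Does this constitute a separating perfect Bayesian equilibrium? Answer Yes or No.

Under these beliefs, the certificate earns wage 38 and no certificate earns wage 28.
High-ability: the certificate nets 38 − 2 = 36; no certificate nets 28. High-ability prefers the certificate.
Low-ability: the certificate nets 38 − 14 = 24; no certificate nets 28. Low-ability prefers no certificate.
Neither type deviates, so the separating profile is an equilibrium.

Yes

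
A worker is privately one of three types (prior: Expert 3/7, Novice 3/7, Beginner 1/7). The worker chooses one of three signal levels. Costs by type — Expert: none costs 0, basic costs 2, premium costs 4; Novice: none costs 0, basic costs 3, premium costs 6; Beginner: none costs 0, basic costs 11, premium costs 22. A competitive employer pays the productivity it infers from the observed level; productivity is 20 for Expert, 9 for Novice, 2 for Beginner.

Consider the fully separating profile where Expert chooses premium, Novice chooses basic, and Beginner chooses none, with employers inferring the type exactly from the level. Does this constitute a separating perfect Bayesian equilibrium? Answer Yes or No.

No

Separating wages: premium → 20, basic → 9, none → 2.
Expert (assigned premium): none: 2 − 0 = 2; basic: 9 − 2 = 7; premium: 20 − 4 = 16. Expert stays.
Novice (assigned basic): none: 2 − 0 = 2; basic: 9 − 3 = 6; premium: 20 − 6 = 14. Novice prefers premium.
Beginner (assigned none): none: 2 − 0 = 2; basic: 9 − 11 = -2; premium: 20 − 22 = -2. Beginner stays.
At least one type deviates; the separating profile fails.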